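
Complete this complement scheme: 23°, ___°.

203°

The complement sits 180° across the wheel.
The full set through 23° is {23°, 203°}.
Given {23°}, the missing hue is 203°.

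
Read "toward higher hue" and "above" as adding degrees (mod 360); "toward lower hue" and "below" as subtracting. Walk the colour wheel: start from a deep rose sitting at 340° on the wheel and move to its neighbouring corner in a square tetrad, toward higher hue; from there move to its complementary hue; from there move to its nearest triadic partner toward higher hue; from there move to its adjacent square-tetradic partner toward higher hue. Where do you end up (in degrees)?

100°

square ↑ +90°: 340 + 90 = 430 → 430 − 360 = 70°
complement +180°: 70 + 180 = 250°
triadic ↑ +120°: 250 + 120 = 370 → 370 − 360 = 10°
square ↑ +90°: 10 + 90 = 100°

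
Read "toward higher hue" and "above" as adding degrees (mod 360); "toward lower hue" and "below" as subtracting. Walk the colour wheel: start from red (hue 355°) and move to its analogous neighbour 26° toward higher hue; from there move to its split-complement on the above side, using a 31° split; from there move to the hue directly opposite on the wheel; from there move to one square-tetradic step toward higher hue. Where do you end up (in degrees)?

142°

+26° (analog 26° ↑): 355 + 26 = 381 → 381 − 360 = 21°
+211° (split-comp 31° ↑): 21 + 211 = 232°
+180° (complement): 232 + 180 = 412 → 412 − 360 = 52°
+90° (square ↑): 52 + 90 = 142°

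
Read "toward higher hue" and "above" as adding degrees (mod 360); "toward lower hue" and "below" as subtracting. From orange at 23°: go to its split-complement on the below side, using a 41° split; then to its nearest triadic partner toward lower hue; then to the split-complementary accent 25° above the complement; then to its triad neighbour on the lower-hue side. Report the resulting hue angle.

23 + 139 = 162°   (split-comp 41° ↓)
162 − 120 = 42°   (triadic ↓)
42 + 205 = 247°   (split-comp 25° ↑)
247 − 120 = 127°   (triadic ↓)

127°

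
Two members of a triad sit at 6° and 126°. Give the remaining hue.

A triad spaces three hues 120° apart.
The full set is {6°, 126°, 246°}.

246°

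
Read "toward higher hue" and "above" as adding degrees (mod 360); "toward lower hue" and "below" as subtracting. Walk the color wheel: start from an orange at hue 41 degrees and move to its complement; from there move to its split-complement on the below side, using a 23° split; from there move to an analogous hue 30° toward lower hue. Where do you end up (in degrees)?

complement +180°: 41 + 180 = 221°
split-comp 23° ↓ +157°: 221 + 157 = 378 → 378 − 360 = 18°
analog 30° ↓ −30°: 18 − 30 = -12 → -12 + 360 = 348°

348°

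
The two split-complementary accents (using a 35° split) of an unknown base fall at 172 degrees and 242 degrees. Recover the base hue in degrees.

27°

The accents sit 35° either side of the complement, so the complement is their short-arc midpoint on the wheel.
Short-arc midpoint of 172° and 242°: 207°.
Base is 180° from the complement: 207 − 180 = 27°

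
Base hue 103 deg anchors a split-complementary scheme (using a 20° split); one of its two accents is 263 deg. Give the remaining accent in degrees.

Split-complementary hues sit 20° either side of the complement.
Complement of the base 103°: 103 + 180 = 283°
The given accent 263° is 20° one side of 283°; the other accent sits 20° the other side: 283 + 20 = 303°

303°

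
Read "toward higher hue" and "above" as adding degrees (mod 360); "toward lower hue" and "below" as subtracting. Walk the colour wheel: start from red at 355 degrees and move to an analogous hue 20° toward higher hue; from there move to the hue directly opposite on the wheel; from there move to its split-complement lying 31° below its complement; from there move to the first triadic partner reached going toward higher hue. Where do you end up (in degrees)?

analog 20° ↑ +20°: 355 + 20 = 375 → 375 − 360 = 15°
complement +180°: 15 + 180 = 195°
split-comp 31° ↓ +149°: 195 + 149 = 344°
triadic ↑ +120°: 344 + 120 = 464 → 464 − 360 = 104°

104°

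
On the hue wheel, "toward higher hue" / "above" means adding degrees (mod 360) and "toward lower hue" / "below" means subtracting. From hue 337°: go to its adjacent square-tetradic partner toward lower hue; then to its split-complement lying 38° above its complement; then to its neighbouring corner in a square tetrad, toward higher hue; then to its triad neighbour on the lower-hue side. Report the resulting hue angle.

square ↓ −90°: 337 − 90 = 247°
split-comp 38° ↑ +218°: 247 + 218 = 465 → 465 − 360 = 105°
square ↑ +90°: 105 + 90 = 195°
triadic ↓ −120°: 195 − 120 = 75°

75°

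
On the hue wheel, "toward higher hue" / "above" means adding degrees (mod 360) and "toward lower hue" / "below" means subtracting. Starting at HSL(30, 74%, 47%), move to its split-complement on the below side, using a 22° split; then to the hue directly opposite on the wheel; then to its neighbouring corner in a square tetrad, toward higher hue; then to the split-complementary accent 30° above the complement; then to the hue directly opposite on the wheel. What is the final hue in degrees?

128°

split-comp 22° ↓ +158°: 30 + 158 = 188°
complement +180°: 188 + 180 = 368 → 368 − 360 = 8°
square ↑ +90°: 8 + 90 = 98°
split-comp 30° ↑ +210°: 98 + 210 = 308°
complement +180°: 308 + 180 = 488 → 488 − 360 = 128°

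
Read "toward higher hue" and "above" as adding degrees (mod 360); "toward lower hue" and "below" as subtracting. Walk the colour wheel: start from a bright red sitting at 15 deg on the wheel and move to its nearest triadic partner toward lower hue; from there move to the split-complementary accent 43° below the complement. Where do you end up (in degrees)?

15 − 120 = -105 → -105 + 360 = 255°   (triadic ↓)
255 + 137 = 392 → 392 − 360 = 32°   (split-comp 43° ↓)

32°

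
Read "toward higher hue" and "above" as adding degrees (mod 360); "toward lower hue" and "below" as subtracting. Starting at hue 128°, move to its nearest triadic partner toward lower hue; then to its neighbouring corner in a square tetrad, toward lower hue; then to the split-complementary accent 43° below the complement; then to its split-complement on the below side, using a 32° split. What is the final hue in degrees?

203°

triadic ↓ −120°: 128 − 120 = 8°
square ↓ −90°: 8 − 90 = -82 → -82 + 360 = 278°
split-comp 43° ↓ +137°: 278 + 137 = 415 → 415 − 360 = 55°
split-comp 32° ↓ +148°: 55 + 148 = 203°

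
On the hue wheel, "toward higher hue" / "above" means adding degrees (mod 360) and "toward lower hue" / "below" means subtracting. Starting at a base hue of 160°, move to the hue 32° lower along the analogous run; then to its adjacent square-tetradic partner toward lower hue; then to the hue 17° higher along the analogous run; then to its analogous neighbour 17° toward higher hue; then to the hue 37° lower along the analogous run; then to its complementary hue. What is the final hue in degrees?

160 − 32 = 128°   (analog 32° ↓)
128 − 90 = 38°   (square ↓)
38 + 17 = 55°   (analog 17° ↑)
55 + 17 = 72°   (analog 17° ↑)
72 − 37 = 35°   (analog 37° ↓)
35 + 180 = 215°   (complement)

215°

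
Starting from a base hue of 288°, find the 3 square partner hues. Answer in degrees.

18°, 108°, 198°

288 + 90 = 378 → 378 − 360 = 18°
288 + 180 = 468 → 468 − 360 = 108°
288 + 270 = 558 → 558 − 360 = 198°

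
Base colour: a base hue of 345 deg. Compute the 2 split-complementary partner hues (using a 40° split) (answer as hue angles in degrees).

Split-complementary hues sit 40° either side of the complement.
Complement of 345 deg: 345 + 180 = 525 → 525 − 360 = 165°
165 − 40 = 125°
165 + 40 = 205°

125° and 205°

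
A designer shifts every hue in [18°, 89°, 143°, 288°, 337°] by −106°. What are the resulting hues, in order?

272°, 343°, 37°, 182°, 231°

18 − 106 = -88 → -88 + 360 = 272°
89 − 106 = -17 → -17 + 360 = 343°
143 − 106 = 37°
288 − 106 = 182°
337 − 106 = 231°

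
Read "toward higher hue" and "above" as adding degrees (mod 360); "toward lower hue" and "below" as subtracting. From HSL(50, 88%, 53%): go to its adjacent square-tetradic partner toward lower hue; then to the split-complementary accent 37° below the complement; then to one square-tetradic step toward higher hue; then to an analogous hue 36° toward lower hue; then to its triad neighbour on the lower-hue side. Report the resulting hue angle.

−90° (square ↓): 50 − 90 = -40 → -40 + 360 = 320°
+143° (split-comp 37° ↓): 320 + 143 = 463 → 463 − 360 = 103°
+90° (square ↑): 103 + 90 = 193°
−36° (analog 36° ↓): 193 − 36 = 157°
−120° (triadic ↓): 157 − 120 = 37°

37°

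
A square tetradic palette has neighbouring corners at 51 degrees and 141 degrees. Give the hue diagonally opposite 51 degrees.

231°

A square tetradic scheme places four hues 90° apart; opposite corners are 180° apart.
51 + 180 = 231°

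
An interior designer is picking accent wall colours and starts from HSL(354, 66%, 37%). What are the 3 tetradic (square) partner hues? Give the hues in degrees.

A square tetradic scheme places four hues every 90°.
354 + 90 = 444 → 444 − 360 = 84°
354 + 180 = 534 → 534 − 360 = 174°
354 + 270 = 624 → 624 − 360 = 264°

84°, 174°, 264°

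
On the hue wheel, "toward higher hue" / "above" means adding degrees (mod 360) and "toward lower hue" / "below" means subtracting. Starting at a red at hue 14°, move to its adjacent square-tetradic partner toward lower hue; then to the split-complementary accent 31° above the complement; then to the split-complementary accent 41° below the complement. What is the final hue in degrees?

274°

square ↓ −90°: 14 − 90 = -76 → -76 + 360 = 284°
split-comp 31° ↑ +211°: 284 + 211 = 495 → 495 − 360 = 135°
split-comp 41° ↓ +139°: 135 + 139 = 274°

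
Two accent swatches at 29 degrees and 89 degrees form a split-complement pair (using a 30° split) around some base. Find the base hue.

239°

The accents sit 30° either side of the complement, so the complement is their short-arc midpoint on the wheel.
Short-arc midpoint of 29° and 89°: 59°.
Base is 180° from the complement: 59 − 180 = -121 → -121 + 360 = 239°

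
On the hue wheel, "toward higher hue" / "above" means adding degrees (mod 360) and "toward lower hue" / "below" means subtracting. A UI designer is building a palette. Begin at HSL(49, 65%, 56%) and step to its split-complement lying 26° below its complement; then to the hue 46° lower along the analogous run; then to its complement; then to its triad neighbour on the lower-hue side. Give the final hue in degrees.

217°

49 + 154 = 203°   (split-comp 26° ↓)
203 − 46 = 157°   (analog 46° ↓)
157 + 180 = 337°   (complement)
337 − 120 = 217°   (triadic ↓)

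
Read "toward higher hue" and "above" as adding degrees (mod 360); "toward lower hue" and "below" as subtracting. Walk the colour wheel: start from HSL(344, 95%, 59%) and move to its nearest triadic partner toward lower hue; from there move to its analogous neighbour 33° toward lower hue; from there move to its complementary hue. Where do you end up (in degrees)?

triadic ↓ −120°: 344 − 120 = 224°
analog 33° ↓ −33°: 224 − 33 = 191°
complement +180°: 191 + 180 = 371 → 371 − 360 = 11°

11°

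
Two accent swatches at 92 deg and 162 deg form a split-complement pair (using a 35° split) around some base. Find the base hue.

The accents sit 35° either side of the complement, so the complement is their short-arc midpoint on the wheel.
Short-arc midpoint of 92° and 162°: 127°.
Base is 180° from the complement: 127 − 180 = -53 → -53 + 360 = 307°

307°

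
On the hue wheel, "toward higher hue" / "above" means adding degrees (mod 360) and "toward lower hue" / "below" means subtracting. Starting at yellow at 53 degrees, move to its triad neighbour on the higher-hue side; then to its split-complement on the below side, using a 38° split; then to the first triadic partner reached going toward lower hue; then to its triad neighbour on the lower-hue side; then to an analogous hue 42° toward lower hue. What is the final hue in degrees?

triadic ↑ +120°: 53 + 120 = 173°
split-comp 38° ↓ +142°: 173 + 142 = 315°
triadic ↓ −120°: 315 − 120 = 195°
triadic ↓ −120°: 195 − 120 = 75°
analog 42° ↓ −42°: 75 − 42 = 33°

33°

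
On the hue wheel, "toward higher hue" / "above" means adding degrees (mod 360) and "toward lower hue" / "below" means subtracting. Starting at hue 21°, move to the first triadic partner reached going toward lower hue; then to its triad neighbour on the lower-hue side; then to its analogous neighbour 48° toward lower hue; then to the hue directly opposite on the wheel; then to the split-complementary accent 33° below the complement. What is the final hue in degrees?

60°

triadic ↓ −120°: 21 − 120 = -99 → -99 + 360 = 261°
triadic ↓ −120°: 261 − 120 = 141°
analog 48° ↓ −48°: 141 − 48 = 93°
complement +180°: 93 + 180 = 273°
split-comp 33° ↓ +147°: 273 + 147 = 420 → 420 − 360 = 60°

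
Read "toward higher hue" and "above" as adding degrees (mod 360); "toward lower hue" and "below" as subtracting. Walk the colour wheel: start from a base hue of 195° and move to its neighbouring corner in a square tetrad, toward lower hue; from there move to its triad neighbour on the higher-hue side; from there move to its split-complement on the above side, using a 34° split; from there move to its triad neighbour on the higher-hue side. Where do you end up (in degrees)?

199°

square ↓ −90°: 195 − 90 = 105°
triadic ↑ +120°: 105 + 120 = 225°
split-comp 34° ↑ +214°: 225 + 214 = 439 → 439 − 360 = 79°
triadic ↑ +120°: 79 + 120 = 199°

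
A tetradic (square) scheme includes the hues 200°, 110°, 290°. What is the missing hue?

20°

A square tetradic scheme places four hues every 90°.
The full set through 110° is {20°, 110°, 200°, 290°}.
Given {110°, 200°, 290°}, the missing hue is 20°.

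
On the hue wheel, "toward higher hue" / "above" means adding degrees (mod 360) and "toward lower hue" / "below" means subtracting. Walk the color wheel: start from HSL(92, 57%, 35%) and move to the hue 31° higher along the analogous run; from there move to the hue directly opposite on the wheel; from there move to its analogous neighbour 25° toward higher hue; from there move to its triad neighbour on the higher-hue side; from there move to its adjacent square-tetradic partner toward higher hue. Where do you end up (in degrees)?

178°

92 + 31 = 123°   (analog 31° ↑)
123 + 180 = 303°   (complement)
303 + 25 = 328°   (analog 25° ↑)
328 + 120 = 448 → 448 − 360 = 88°   (triadic ↑)
88 + 90 = 178°   (square ↑)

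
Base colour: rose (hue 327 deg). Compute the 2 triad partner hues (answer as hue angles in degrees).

A triad places three hues 120° apart.
327 + 120 = 447 → 447 − 360 = 87°
327 + 240 = 567 → 567 − 360 = 207°

87° and 207°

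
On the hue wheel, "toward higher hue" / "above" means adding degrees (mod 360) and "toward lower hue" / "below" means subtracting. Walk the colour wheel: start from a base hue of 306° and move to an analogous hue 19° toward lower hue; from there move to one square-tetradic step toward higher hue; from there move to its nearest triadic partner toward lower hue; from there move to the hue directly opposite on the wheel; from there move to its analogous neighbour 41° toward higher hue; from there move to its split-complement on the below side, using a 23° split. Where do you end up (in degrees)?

275°

306 − 19 = 287°   (analog 19° ↓)
287 + 90 = 377 → 377 − 360 = 17°   (square ↑)
17 − 120 = -103 → -103 + 360 = 257°   (triadic ↓)
257 + 180 = 437 → 437 − 360 = 77°   (complement)
77 + 41 = 118°   (analog 41° ↑)
118 + 157 = 275°   (split-comp 23° ↓)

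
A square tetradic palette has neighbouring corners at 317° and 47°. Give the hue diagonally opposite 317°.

A square tetradic scheme places four hues 90° apart; opposite corners are 180° apart.
317 + 180 = 497 → 497 − 360 = 137°

137°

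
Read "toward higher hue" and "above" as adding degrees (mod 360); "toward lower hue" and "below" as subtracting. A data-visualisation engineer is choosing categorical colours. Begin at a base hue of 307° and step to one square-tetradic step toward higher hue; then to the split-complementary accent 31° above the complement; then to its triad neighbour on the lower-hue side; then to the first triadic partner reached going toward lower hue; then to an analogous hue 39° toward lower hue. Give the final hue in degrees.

307 + 90 = 397 → 397 − 360 = 37°   (square ↑)
37 + 211 = 248°   (split-comp 31° ↑)
248 − 120 = 128°   (triadic ↓)
128 − 120 = 8°   (triadic ↓)
8 − 39 = -31 → -31 + 360 = 329°   (analog 39° ↓)

329°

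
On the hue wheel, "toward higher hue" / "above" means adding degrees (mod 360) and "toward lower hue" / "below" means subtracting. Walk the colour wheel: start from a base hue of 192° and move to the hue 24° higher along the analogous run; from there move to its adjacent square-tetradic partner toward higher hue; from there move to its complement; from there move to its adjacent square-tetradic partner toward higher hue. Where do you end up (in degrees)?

216°

+24° (analog 24° ↑): 192 + 24 = 216°
+90° (square ↑): 216 + 90 = 306°
+180° (complement): 306 + 180 = 486 → 486 − 360 = 126°
+90° (square ↑): 126 + 90 = 216°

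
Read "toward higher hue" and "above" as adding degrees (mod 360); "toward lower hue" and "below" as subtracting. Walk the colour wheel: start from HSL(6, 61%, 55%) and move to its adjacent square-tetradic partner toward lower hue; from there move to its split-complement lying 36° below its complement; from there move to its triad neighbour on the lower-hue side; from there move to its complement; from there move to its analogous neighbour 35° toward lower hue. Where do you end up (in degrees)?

6 − 90 = -84 → -84 + 360 = 276°   (square ↓)
276 + 144 = 420 → 420 − 360 = 60°   (split-comp 36° ↓)
60 − 120 = -60 → -60 + 360 = 300°   (triadic ↓)
300 + 180 = 480 → 480 − 360 = 120°   (complement)
120 − 35 = 85°   (analog 35° ↓)

85°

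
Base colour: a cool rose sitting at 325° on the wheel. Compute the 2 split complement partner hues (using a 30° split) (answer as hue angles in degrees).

115° and 175°

Split-complementary hues sit 30° either side of the complement.
Complement of 325°: 325 + 180 = 505 → 505 − 360 = 145°
145 − 30 = 115°
145 + 30 = 175°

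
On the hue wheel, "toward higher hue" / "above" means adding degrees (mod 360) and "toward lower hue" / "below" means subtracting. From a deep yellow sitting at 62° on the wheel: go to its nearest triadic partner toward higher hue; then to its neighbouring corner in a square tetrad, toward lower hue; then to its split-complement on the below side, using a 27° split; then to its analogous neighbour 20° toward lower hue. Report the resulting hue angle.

225°

62 + 120 = 182°   (triadic ↑)
182 − 90 = 92°   (square ↓)
92 + 153 = 245°   (split-comp 27° ↓)
245 − 20 = 225°   (analog 20° ↓)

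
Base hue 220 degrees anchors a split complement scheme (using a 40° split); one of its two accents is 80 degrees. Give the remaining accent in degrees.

0°

Split-complementary hues sit 40° either side of the complement.
Complement of the base 220°: 220 + 180 = 400 → 400 − 360 = 40°
The given accent 80° is 40° one side of 40°; the other accent sits 40° the other side: 40 − 40 = 0°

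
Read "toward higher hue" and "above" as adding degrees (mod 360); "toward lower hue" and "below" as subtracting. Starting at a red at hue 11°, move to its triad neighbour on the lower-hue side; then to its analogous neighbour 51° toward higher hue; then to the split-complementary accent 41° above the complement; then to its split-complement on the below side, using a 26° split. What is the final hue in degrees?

triadic ↓ −120°: 11 − 120 = -109 → -109 + 360 = 251°
analog 51° ↑ +51°: 251 + 51 = 302°
split-comp 41° ↑ +221°: 302 + 221 = 523 → 523 − 360 = 163°
split-comp 26° ↓ +154°: 163 + 154 = 317°

317°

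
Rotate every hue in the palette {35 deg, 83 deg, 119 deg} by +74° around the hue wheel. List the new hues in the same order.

35 + 74 = 109°
83 + 74 = 157°
119 + 74 = 193°

109°, 157°, 193°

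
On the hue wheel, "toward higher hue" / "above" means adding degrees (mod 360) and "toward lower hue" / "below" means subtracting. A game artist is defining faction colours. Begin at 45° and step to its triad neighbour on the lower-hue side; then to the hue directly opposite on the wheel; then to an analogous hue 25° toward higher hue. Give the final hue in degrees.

−120° (triadic ↓): 45 − 120 = -75 → -75 + 360 = 285°
+180° (complement): 285 + 180 = 465 → 465 − 360 = 105°
+25° (analog 25° ↑): 105 + 25 = 130°

130°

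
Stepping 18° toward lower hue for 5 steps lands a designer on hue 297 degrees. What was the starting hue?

27°

5 steps of 18° (toward lower hue) give a net shift of −90°.
Start = end − shift: 297 + 90 = 387 → 387 − 360 = 27°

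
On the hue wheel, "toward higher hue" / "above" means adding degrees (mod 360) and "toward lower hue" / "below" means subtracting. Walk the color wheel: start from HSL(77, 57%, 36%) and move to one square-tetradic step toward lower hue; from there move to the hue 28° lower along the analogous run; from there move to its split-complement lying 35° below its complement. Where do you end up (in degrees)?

104°

77 − 90 = -13 → -13 + 360 = 347°   (square ↓)
347 − 28 = 319°   (analog 28° ↓)
319 + 145 = 464 → 464 − 360 = 104°   (split-comp 35° ↓)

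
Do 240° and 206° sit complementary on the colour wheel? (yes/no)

Angular distance: |240 − 206| = 34 = 34°.
Complementary requires 180°.

no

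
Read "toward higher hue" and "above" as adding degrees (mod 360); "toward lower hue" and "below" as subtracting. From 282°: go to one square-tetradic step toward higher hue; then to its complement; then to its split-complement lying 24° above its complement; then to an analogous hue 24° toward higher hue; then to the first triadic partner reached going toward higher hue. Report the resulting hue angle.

square ↑ +90°: 282 + 90 = 372 → 372 − 360 = 12°
complement +180°: 12 + 180 = 192°
split-comp 24° ↑ +204°: 192 + 204 = 396 → 396 − 360 = 36°
analog 24° ↑ +24°: 36 + 24 = 60°
triadic ↑ +120°: 60 + 120 = 180°

180°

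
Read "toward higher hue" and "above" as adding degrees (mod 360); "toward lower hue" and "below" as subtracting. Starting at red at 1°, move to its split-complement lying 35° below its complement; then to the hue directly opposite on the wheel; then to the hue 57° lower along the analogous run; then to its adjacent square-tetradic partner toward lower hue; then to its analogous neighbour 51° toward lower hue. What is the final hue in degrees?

split-comp 35° ↓ +145°: 1 + 145 = 146°
complement +180°: 146 + 180 = 326°
analog 57° ↓ −57°: 326 − 57 = 269°
square ↓ −90°: 269 − 90 = 179°
analog 51° ↓ −51°: 179 − 51 = 128°

128°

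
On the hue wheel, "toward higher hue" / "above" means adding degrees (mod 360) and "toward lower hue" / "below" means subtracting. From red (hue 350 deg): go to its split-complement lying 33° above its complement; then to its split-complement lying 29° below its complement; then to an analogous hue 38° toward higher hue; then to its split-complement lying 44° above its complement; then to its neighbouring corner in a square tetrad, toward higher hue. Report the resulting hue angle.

split-comp 33° ↑ +213°: 350 + 213 = 563 → 563 − 360 = 203°
split-comp 29° ↓ +151°: 203 + 151 = 354°
analog 38° ↑ +38°: 354 + 38 = 392 → 392 − 360 = 32°
split-comp 44° ↑ +224°: 32 + 224 = 256°
square ↑ +90°: 256 + 90 = 346°

346°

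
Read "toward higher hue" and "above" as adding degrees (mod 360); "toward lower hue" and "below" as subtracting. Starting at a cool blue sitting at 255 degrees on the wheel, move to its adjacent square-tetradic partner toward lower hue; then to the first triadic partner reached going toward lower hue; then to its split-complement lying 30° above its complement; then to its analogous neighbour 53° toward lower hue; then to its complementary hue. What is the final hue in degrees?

22°

square ↓ −90°: 255 − 90 = 165°
triadic ↓ −120°: 165 − 120 = 45°
split-comp 30° ↑ +210°: 45 + 210 = 255°
analog 53° ↓ −53°: 255 − 53 = 202°
complement +180°: 202 + 180 = 382 → 382 − 360 = 22°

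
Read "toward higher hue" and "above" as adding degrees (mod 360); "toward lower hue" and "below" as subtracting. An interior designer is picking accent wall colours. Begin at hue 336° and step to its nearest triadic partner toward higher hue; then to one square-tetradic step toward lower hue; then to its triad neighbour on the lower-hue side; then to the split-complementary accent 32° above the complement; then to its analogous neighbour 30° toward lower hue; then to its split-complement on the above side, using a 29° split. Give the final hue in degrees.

277°

336 + 120 = 456 → 456 − 360 = 96°   (triadic ↑)
96 − 90 = 6°   (square ↓)
6 − 120 = -114 → -114 + 360 = 246°   (triadic ↓)
246 + 212 = 458 → 458 − 360 = 98°   (split-comp 32° ↑)
98 − 30 = 68°   (analog 30° ↓)
68 + 209 = 277°   (split-comp 29° ↑)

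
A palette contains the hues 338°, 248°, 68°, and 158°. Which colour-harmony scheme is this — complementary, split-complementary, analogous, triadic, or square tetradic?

square tetradic

Sort the hues: 68°, 158°, 248°, 338°.
Successive gaps around the wheel: 90°, 90°, 90°, 90°.
Four hues every 90° form a square tetradic scheme.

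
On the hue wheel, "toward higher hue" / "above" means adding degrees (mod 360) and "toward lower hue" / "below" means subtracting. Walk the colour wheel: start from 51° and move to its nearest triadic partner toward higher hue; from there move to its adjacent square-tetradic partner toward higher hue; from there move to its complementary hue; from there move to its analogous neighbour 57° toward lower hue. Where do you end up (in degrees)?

24°

51 + 120 = 171°   (triadic ↑)
171 + 90 = 261°   (square ↑)
261 + 180 = 441 → 441 − 360 = 81°   (complement)
81 − 57 = 24°   (analog 57° ↓)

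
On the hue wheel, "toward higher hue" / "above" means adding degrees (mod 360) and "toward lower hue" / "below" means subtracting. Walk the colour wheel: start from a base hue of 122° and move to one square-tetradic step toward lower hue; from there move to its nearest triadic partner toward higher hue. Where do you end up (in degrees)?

152°

122 − 90 = 32°   (square ↓)
32 + 120 = 152°   (triadic ↑)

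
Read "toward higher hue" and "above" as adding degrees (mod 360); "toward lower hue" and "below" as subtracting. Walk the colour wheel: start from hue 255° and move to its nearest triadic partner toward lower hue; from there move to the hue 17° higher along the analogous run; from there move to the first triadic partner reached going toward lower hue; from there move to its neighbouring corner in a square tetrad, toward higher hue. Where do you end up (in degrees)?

122°

−120° (triadic ↓): 255 − 120 = 135°
+17° (analog 17° ↑): 135 + 17 = 152°
−120° (triadic ↓): 152 − 120 = 32°
+90° (square ↑): 32 + 90 = 122°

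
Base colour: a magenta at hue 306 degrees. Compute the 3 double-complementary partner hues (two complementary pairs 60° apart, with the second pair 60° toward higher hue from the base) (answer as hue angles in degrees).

6°, 126°, 186°

A rectangular tetradic uses two complementary pairs 60° apart: offsets 0°, 60°, 180°, 240°.
306 + 60 = 366 → 366 − 360 = 6°
306 + 180 = 486 → 486 − 360 = 126°
306 + 240 = 546 → 546 − 360 = 186°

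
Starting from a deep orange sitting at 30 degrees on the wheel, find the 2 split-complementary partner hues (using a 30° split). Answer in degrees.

180° and 240°

Split-complementary hues sit 30° either side of the complement.
Complement of 30 degrees: 30 + 180 = 210°
210 − 30 = 180°
210 + 30 = 240°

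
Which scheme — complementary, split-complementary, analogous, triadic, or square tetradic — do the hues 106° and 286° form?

Sort the hues: 106°, 286°.
Successive gaps around the wheel: 180°, 180°.
Two hues 180° apart are complementary.

complementary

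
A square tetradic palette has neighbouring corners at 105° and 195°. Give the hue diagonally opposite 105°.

A square tetradic scheme places four hues 90° apart; opposite corners are 180° apart.
105 + 180 = 285°

285°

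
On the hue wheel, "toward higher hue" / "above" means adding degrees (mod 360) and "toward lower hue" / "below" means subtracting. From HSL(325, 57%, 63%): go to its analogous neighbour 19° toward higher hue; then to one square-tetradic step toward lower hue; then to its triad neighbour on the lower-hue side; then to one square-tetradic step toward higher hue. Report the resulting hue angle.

224°

analog 19° ↑ +19°: 325 + 19 = 344°
square ↓ −90°: 344 − 90 = 254°
triadic ↓ −120°: 254 − 120 = 134°
square ↑ +90°: 134 + 90 = 224°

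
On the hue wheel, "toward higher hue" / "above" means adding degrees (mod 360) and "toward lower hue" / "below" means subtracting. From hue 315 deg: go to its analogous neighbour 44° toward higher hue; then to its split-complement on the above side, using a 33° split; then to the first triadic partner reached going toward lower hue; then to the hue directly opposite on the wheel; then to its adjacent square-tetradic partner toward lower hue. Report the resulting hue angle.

315 + 44 = 359°   (analog 44° ↑)
359 + 213 = 572 → 572 − 360 = 212°   (split-comp 33° ↑)
212 − 120 = 92°   (triadic ↓)
92 + 180 = 272°   (complement)
272 − 90 = 182°   (square ↓)

182°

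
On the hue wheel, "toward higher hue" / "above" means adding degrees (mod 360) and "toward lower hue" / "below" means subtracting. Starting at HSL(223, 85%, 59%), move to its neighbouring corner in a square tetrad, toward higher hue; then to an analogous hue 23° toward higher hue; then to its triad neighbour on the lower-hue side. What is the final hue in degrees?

223 + 90 = 313°   (square ↑)
313 + 23 = 336°   (analog 23° ↑)
336 − 120 = 216°   (triadic ↓)

216°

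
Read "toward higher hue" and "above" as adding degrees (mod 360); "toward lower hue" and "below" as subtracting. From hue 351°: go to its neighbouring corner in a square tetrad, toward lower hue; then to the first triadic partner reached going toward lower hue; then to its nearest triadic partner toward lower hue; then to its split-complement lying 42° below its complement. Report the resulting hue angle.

square ↓ −90°: 351 − 90 = 261°
triadic ↓ −120°: 261 − 120 = 141°
triadic ↓ −120°: 141 − 120 = 21°
split-comp 42° ↓ +138°: 21 + 138 = 159°

159°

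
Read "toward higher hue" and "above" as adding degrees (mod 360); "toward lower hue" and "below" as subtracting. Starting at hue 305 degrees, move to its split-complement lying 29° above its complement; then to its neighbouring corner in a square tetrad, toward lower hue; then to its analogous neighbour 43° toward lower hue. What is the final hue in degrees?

21°

split-comp 29° ↑ +209°: 305 + 209 = 514 → 514 − 360 = 154°
square ↓ −90°: 154 − 90 = 64°
analog 43° ↓ −43°: 64 − 43 = 21°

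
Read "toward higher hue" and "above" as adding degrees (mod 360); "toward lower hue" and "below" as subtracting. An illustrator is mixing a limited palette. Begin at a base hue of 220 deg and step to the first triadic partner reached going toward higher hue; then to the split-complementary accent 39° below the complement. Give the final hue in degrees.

121°

triadic ↑ +120°: 220 + 120 = 340°
split-comp 39° ↓ +141°: 340 + 141 = 481 → 481 − 360 = 121°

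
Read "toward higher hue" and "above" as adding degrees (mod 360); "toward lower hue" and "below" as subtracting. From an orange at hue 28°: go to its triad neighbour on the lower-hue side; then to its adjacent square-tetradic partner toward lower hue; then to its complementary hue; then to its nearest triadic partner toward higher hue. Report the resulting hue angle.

triadic ↓ −120°: 28 − 120 = -92 → -92 + 360 = 268°
square ↓ −90°: 268 − 90 = 178°
complement +180°: 178 + 180 = 358°
triadic ↑ +120°: 358 + 120 = 478 → 478 − 360 = 118°

118°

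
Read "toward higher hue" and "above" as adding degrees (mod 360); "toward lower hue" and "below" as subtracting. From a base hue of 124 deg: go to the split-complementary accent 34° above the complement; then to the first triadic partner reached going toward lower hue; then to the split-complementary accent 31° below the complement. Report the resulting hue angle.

split-comp 34° ↑ +214°: 124 + 214 = 338°
triadic ↓ −120°: 338 − 120 = 218°
split-comp 31° ↓ +149°: 218 + 149 = 367 → 367 − 360 = 7°

7°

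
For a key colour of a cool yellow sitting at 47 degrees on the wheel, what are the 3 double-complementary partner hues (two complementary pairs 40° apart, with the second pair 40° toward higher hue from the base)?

A rectangular tetradic uses two complementary pairs 40° apart: offsets 0°, 40°, 180°, 220°.
47 + 40 = 87°
47 + 180 = 227°
47 + 220 = 267°

87°, 227°, and 267°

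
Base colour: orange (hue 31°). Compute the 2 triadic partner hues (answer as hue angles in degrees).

A triad places three hues 120° apart.
31 + 120 = 151°
31 + 240 = 271°

151° and 271°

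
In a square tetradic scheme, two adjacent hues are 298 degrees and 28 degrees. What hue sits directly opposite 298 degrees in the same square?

118°

A square tetradic scheme places four hues 90° apart; opposite corners are 180° apart.
298 + 180 = 478 → 478 − 360 = 118°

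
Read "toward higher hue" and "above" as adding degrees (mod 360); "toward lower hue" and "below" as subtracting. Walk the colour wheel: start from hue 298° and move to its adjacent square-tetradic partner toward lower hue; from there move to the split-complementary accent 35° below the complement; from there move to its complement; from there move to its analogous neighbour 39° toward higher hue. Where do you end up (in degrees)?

212°

298 − 90 = 208°   (square ↓)
208 + 145 = 353°   (split-comp 35° ↓)
353 + 180 = 533 → 533 − 360 = 173°   (complement)
173 + 39 = 212°   (analog 39° ↑)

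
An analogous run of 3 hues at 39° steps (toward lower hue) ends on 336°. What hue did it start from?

2 steps of 39° (toward lower hue) give a net shift of −78°.
Start = end − shift: 336 + 78 = 414 → 414 − 360 = 54°

54°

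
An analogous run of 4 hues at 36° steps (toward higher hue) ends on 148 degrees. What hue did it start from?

40°

3 steps of 36° (toward higher hue) give a net shift of +108°.
Start = end − shift: 148 − 108 = 40°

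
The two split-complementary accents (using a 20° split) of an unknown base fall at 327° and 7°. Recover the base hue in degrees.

167°

The accents sit 20° either side of the complement, so the complement is their short-arc midpoint on the wheel.
Short-arc midpoint of 327° and 7°: 347°.
Base is 180° from the complement: 347 − 180 = 167°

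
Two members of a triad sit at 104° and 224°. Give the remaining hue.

A triad spaces three hues 120° apart.
The full set is {104°, 224°, 344°}.

344°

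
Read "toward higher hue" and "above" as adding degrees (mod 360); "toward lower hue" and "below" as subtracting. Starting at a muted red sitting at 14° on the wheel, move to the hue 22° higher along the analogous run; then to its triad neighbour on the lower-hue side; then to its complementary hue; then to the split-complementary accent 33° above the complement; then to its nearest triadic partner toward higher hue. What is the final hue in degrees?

analog 22° ↑ +22°: 14 + 22 = 36°
triadic ↓ −120°: 36 − 120 = -84 → -84 + 360 = 276°
complement +180°: 276 + 180 = 456 → 456 − 360 = 96°
split-comp 33° ↑ +213°: 96 + 213 = 309°
triadic ↑ +120°: 309 + 120 = 429 → 429 − 360 = 69°

69°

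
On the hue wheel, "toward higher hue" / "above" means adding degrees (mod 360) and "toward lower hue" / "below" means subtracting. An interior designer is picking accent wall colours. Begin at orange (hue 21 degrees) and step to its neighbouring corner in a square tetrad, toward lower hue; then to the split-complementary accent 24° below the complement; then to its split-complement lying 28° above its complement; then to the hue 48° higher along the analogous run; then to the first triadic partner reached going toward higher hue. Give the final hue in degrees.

103°

square ↓ −90°: 21 − 90 = -69 → -69 + 360 = 291°
split-comp 24° ↓ +156°: 291 + 156 = 447 → 447 − 360 = 87°
split-comp 28° ↑ +208°: 87 + 208 = 295°
analog 48° ↑ +48°: 295 + 48 = 343°
triadic ↑ +120°: 343 + 120 = 463 → 463 − 360 = 103°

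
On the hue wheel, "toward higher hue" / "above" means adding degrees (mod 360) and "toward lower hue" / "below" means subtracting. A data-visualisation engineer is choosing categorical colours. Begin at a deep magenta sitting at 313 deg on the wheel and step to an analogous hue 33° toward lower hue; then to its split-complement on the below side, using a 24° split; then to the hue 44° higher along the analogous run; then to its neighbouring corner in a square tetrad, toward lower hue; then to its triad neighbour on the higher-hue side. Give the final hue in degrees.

150°

analog 33° ↓ −33°: 313 − 33 = 280°
split-comp 24° ↓ +156°: 280 + 156 = 436 → 436 − 360 = 76°
analog 44° ↑ +44°: 76 + 44 = 120°
square ↓ −90°: 120 − 90 = 30°
triadic ↑ +120°: 30 + 120 = 150°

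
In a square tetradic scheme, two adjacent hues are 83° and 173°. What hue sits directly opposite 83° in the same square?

263°

A square tetradic scheme places four hues 90° apart; opposite corners are 180° apart.
83 + 180 = 263°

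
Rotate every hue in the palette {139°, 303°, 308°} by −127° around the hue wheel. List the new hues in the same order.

139 − 127 = 12°
303 − 127 = 176°
308 − 127 = 181°

12°, 176°, 181°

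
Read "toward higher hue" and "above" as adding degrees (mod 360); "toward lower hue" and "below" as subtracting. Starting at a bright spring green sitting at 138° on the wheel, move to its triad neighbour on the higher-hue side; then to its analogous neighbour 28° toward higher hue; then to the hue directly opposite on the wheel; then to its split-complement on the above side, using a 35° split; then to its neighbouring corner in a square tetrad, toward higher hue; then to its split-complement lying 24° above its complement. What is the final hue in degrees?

138 + 120 = 258°   (triadic ↑)
258 + 28 = 286°   (analog 28° ↑)
286 + 180 = 466 → 466 − 360 = 106°   (complement)
106 + 215 = 321°   (split-comp 35° ↑)
321 + 90 = 411 → 411 − 360 = 51°   (square ↑)
51 + 204 = 255°   (split-comp 24° ↑)

255°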